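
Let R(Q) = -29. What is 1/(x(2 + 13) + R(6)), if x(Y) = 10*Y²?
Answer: 1/2221 ≈ 0.00045025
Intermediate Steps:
1/(x(2 + 13) + R(6)) = 1/(10*(2 + 13)² - 29) = 1/(10*15² - 29) = 1/(10*225 - 29) = 1/(2250 - 29) = 1/2221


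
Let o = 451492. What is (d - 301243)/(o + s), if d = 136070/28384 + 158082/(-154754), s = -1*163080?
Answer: -330801153644989/316715133958208 ≈ -1.0445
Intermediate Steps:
s = -163080
d = 4142594323/1098134384 (d = 136070*(1/28384) + 158082*(-1/154754) = 68035/14192 - 79041/77377 = 4142594323/1098134384 ≈ 3.7724)
(d - 301243)/(o + s) = (4142594323/1098134384 - 301243)/(451492 - 163080) = -330801153644989/1098134384/288412 = -330801153644989/1098134384*1/288412 = -330801153644989/316715133958208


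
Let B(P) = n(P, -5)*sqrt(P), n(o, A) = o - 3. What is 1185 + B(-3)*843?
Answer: 1185 - 5058*I*sqrt(3) ≈ 1185.0 - 8760.7*I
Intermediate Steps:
n(o, A) = -3 + o
B(P) = sqrt(P)*(-3 + P) (B(P) = (-3 + P)*sqrt(P) = sqrt(P)*(-3 + P))
1185 + B(-3)*843 = 1185 + (sqrt(-3)*(-3 - 3))*843 = 1185 + ((I*sqrt(3))*(-6))*843 = 1185 - 6*I*sqrt(3)*843 = 1185 - 5058*I*sqrt(3)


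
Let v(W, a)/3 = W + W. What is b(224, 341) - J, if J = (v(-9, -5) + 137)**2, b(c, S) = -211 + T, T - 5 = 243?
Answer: -6852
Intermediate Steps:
T = 248 (T = 5 + 243 = 248)
v(W, a) = 6*W (v(W, a) = 3*(W + W) = 3*(2*W) = 6*W)
b(c, S) = 37 (b(c, S) = -211 + 248 = 37)
J = 6889 (J = (6*(-9) + 137)**2 = (-54 + 137)**2 = 83**2 = 6889)
b(224, 341) - J = 37 - 1*6889 = 37 - 6889 = -6852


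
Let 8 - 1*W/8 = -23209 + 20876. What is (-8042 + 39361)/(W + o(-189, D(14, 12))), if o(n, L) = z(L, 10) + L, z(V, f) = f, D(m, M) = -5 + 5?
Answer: 31319/18738 ≈ 1.6714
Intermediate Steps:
D(m, M) = 0
o(n, L) = 10 + L
W = 18728 (W = 64 - 8*(-23209 + 20876) = 64 - 8*(-2333) = 64 + 18664 = 18728)
(-8042 + 39361)/(W + o(-189, D(14, 12))) = (-8042 + 39361)/(18728 + (10 + 0)) = 31319/(18728 + 10) = 31319/18738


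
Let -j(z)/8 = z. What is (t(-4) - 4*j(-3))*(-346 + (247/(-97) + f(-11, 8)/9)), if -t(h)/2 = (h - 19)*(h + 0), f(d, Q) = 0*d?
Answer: 9466520/97 ≈ 97593.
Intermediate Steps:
f(d, Q) = 0
j(z) = -8*z
t(h) = -2*h*(-19 + h) (t(h) = -2*(h - 19)*(h + 0) = -2*(-19 + h)*h = -2*h*(-19 + h))
(t(-4) - 4*j(-3))*(-346 + (247/(-97) + f(-11, 8)/9)) = (2*(-4)*(19 - 1*(-4)) - (-32)*(-3))*(-346 + (247/(-97) + 0/9)) = (2*(-4)*(19 + 4) - 4*24)*(-346 + (247*(-1/97) + 0*(1/9))) = (2*(-4)*23 - 96)*(-346 + (-247/97 + 0)) = (-184 - 96)*(-346 - 247/97) = -280*(-33809/97) = 9466520/97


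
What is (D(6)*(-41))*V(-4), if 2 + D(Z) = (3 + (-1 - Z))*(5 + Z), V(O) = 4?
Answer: 7544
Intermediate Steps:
D(Z) = -2 + (2 - Z)*(5 + Z) (D(Z) = -2 + (3 + (-1 - Z))*(5 + Z) = -2 + (2 - Z)*(5 + Z))
(D(6)*(-41))*V(-4) = ((8 - 1*6² - 3*6)*(-41))*4 = ((8 - 1*36 - 18)*(-41))*4 = ((8 - 36 - 18)*(-41))*4 = -46*(-41)*4 = 1886*4 = 7544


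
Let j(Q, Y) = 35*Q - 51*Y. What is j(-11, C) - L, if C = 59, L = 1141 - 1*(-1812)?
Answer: -6347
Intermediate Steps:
L = 2953 (L = 1141 + 1812 = 2953)
j(Q, Y) = -51*Y + 35*Q
j(-11, C) - L = (-51*59 + 35*(-11)) - 1*2953 = (-3009 - 385) - 2953 = -3394 - 2953 = -6347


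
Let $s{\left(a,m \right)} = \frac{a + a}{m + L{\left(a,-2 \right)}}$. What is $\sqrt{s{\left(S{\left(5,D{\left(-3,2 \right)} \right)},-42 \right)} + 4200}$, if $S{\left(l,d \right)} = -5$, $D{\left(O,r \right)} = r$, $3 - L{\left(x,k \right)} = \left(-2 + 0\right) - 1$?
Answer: $\frac{\sqrt{151210}}{6} \approx 64.81$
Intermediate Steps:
$L{\left(x,k \right)} = 6$ ($L{\left(x,k \right)} = 3 - \left(\left(-2 + 0\right) - 1\right) = 3 - \left(-2 - 1\right) = 3 - -3 = 3 + 3 = 6$)
$s{\left(a,m \right)} = \frac{2 a}{6 + m}$ ($s{\left(a,m \right)} = \frac{a + a}{m + 6} = \frac{2 a}{6 + m}$)
$\sqrt{s{\left(S{\left(5,D{\left(-3,2 \right)} \right)},-42 \right)} + 4200} = \sqrt{2 \left(-5\right) \frac{1}{6 - 42} + 4200} = \sqrt{2 \left(-5\right) \frac{1}{-36} + 4200} = \sqrt{2 \left(-5\right) \left(- \frac{1}{36}\right) + 4200} = \sqrt{\frac{5}{18} + 4200} = \sqrt{\frac{75605}{18}} = \frac{\sqrt{151210}}{6}$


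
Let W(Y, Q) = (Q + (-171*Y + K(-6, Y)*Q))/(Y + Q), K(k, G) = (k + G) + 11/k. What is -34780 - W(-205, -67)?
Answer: -56465473/1632 ≈ -34599.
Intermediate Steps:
K(k, G) = G + k + 11/k (K(k, G) = (G + k) + 11/k = G + k + 11/k)
W(Y, Q) = (Q - 171*Y + Q*(-47/6 + Y))/(Q + Y) (W(Y, Q) = (Q + (-171*Y + (Y - 6 + 11/(-6))*Q))/(Y + Q) = (Q + (-171*Y + (Y - 6 + 11*(-1/6))*Q))/(Q + Y) = (Q + (-171*Y + (Y - 6 - 11/6)*Q))/(Q + Y) = (Q + (-171*Y + (-47/6 + Y)*Q))/(Q + Y) = (Q + (-171*Y + Q*(-47/6 + Y)))/(Q + Y) = (Q - 171*Y + Q*(-47/6 + Y))/(Q + Y))
-34780 - W(-205, -67) = -34780 - (-171*(-205) - 41/6*(-67) - 67*(-205))/(-67 - 205) = -34780 - (35055 + 2747/6 + 13735)/(-272) = -34780 - (-1)*295487/(272*6) = -34780 - 1*(-295487/1632) = -34780 + 295487/1632 = -56465473/1632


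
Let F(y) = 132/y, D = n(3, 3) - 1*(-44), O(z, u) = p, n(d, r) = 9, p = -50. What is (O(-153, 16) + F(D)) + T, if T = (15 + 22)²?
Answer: 70039/53 ≈ 1321.5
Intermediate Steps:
T = 1369 (T = 37² = 1369)
O(z, u) = -50
D = 53 (D = 9 - 1*(-44) = 9 + 44 = 53)
(O(-153, 16) + F(D)) + T = (-50 + 132/53) + 1369 = -2518/53 + 1369 = 70039/53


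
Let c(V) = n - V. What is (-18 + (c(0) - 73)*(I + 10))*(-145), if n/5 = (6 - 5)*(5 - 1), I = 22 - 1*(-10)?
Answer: 325380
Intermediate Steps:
I = 32 (I = 22 + 10 = 32)
n = 20 (n = 5*((6 - 5)*(5 - 1)) = 5*(1*4) = 5*4 = 20)
c(V) = 20 - V
(-18 + (c(0) - 73)*(I + 10))*(-145) = (-18 + ((20 - 1*0) - 73)*(32 + 10))*(-145) = (-18 + ((20 + 0) - 73)*42)*(-145) = (-18 + (20 - 73)*42)*(-145) = (-18 - 53*42)*(-145) = (-18 - 2226)*(-145) = -2244*(-145) = 325380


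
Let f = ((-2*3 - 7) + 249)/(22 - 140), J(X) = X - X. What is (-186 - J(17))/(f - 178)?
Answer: 31/30 ≈ 1.0333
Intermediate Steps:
J(X) = 0
f = -2 (f = ((-6 - 7) + 249)/(-118) = (-13 + 249)*(-1/118) = 236*(-1/118) = -2)
(-186 - J(17))/(f - 178) = (-186 - 1*0)/(-2 - 178) = (-186 + 0)/(-180) = -186*(-1/180) = 31/30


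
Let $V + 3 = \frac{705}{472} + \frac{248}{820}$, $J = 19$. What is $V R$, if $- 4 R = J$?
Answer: $\frac{2213329}{387040} \approx 5.7186$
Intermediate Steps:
$R = - \frac{19}{4}$ ($R = \left(- \frac{1}{4}\right) 19 = - \frac{19}{4} \approx -4.75$)
$V = - \frac{116491}{96760}$ ($V = -3 + \left(\frac{705}{472} + \frac{248}{820}\right) = -3 + \left(705 \cdot \frac{1}{472} + 248 \cdot \frac{1}{820}\right) = -3 + \left(\frac{705}{472} + \frac{62}{205}\right) = -3 + \frac{173789}{96760} = - \frac{116491}{96760} \approx -1.2039$)
$V R = \left(- \frac{116491}{96760}\right) \left(- \frac{19}{4}\right) = \frac{2213329}{387040}$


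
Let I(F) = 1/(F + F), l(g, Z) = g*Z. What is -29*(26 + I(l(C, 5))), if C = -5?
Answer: -37671/50 ≈ -753.42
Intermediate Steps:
l(g, Z) = Z*g
I(F) = 1/(2*F)
-29*(26 + I(l(C, 5))) = -29*(26 + 1/(2*((5*(-5))))) = -29*(26 + (½)/(-25)) = -29*(26 + (½)*(-1/25)) = -29*(26 - 1/50) = -29*1299/50 = -37671/50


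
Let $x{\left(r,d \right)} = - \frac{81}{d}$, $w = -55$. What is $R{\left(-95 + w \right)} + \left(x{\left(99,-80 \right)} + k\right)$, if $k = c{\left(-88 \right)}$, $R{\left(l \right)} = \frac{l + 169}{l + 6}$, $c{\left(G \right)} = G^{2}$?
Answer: $\frac{2788157}{360} \approx 7744.9$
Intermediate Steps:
$R{\left(l \right)} = \frac{169 + l}{6 + l}$
$k = 7744$ ($k = \left(-88\right)^{2} = 7744$)
$R{\left(-95 + w \right)} + \left(x{\left(99,-80 \right)} + k\right) = \frac{169 - 150}{6 - 150} + \left(- \frac{81}{-80} + 7744\right) = \frac{169 - 150}{6 - 150} + \left(\left(-81\right) \left(- \frac{1}{80}\right) + 7744\right) = \frac{1}{-144} \cdot 19 + \left(\frac{81}{80} + 7744\right) = \left(- \frac{1}{144}\right) 19 + \frac{619601}{80} = - \frac{19}{144} + \frac{619601}{80} = \frac{2788157}{360}$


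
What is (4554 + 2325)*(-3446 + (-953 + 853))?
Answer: -24392934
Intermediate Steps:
(4554 + 2325)*(-3446 + (-953 + 853)) = 6879*(-3446 - 100) = 6879*(-3546) = -24392934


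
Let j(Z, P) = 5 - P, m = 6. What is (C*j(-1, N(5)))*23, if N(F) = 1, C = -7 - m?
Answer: -1196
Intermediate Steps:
C = -13 (C = -7 - 1*6 = -7 - 6 = -13)
(C*j(-1, N(5)))*23 = -13*(5 - 1*1)*23 = -13*(5 - 1)*23 = -13*4*23 = -52*23 = -1196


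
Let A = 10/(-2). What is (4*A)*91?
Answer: -1820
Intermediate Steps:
A = -5 (A = 10*(-½) = -5)
(4*A)*91 = (4*(-5))*91 = -20*91 = -1820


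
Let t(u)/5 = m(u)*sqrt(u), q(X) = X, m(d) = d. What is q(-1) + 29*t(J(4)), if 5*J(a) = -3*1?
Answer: -1 - 87*I*sqrt(15)/5 ≈ -1.0 - 67.39*I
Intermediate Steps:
J(a) = -3/5 (J(a) = (-3*1)/5 = (1/5)*(-3) = -3/5)
t(u) = 5*u**(3/2) (t(u) = 5*(u*sqrt(u)) = 5*u**(3/2))
q(-1) + 29*t(J(4)) = -1 + 29*(5*(-3/5)**(3/2)) = -1 + 29*(5*(-3*I*sqrt(15)/25)) = -1 + 29*(-3*I*sqrt(15)/5) = -1 - 87*I*sqrt(15)/5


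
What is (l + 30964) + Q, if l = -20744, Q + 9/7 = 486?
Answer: 74933/7 ≈ 10705.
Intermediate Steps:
Q = 3393/7 (Q = -9/7 + 486 = 3393/7 ≈ 484.71)
(l + 30964) + Q = (-20744 + 30964) + 3393/7 = 10220 + 3393/7 = 74933/7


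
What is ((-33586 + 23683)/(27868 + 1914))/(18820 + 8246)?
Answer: -3301/268693204 ≈ -1.2285e-5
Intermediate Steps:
((-33586 + 23683)/(27868 + 1914))/(18820 + 8246) = -9903/29782/27066 = -9903*1/29782*(1/27066) = -9903/29782*1/27066 = -3301/268693204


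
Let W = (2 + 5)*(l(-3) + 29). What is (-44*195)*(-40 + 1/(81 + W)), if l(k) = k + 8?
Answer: 9952020/29 ≈ 3.4317e+5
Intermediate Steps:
l(k) = 8 + k
W = 238 (W = (2 + 5)*((8 - 3) + 29) = 7*(5 + 29) = 7*34 = 238)
(-44*195)*(-40 + 1/(81 + W)) = (-44*195)*(-40 + 1/(81 + 238)) = -8580*(-40 + 1/319) = -8580*(-12759/319) = 9952020/29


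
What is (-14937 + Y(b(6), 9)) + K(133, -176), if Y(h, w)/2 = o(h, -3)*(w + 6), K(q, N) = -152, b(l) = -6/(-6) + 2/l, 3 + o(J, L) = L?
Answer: -15269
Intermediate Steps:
o(J, L) = -3 + L
b(l) = 1 + 2/l (b(l) = -6*(-⅙) + 2/l = 1 + 2/l)
Y(h, w) = -72 - 12*w (Y(h, w) = 2*((-3 - 3)*(w + 6)) = 2*(-6*(6 + w)) = 2*(-36 - 6*w) = -72 - 12*w)
(-14937 + Y(b(6), 9)) + K(133, -176) = (-14937 + (-72 - 12*9)) - 152 = (-14937 + (-72 - 108)) - 152 = (-14937 - 180) - 152 = -15117 - 152 = -15269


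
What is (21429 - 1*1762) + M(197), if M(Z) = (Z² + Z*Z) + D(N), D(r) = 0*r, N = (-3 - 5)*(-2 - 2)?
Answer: 97285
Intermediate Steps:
N = 32 (N = -8*(-4) = 32)
D(r) = 0
M(Z) = 2*Z² (M(Z) = (Z² + Z*Z) + 0 = (Z² + Z²) + 0 = 2*Z² + 0 = 2*Z²)
(21429 - 1*1762) + M(197) = (21429 - 1*1762) + 2*197² = (21429 - 1762) + 2*38809 = 19667 + 77618 = 97285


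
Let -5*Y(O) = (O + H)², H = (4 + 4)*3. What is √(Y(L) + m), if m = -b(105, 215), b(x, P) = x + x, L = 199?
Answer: I*√253895/5 ≈ 100.78*I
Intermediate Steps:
H = 24 (H = 8*3 = 24)
b(x, P) = 2*x
m = -210 (m = -2*105 = -1*210 = -210)
Y(O) = -(24 + O)²/5 (Y(O) = -(O + 24)²/5 = -(24 + O)²/5)
√(Y(L) + m) = √(-(24 + 199)²/5 - 210) = √(-⅕*223² - 210) = √(-⅕*49729 - 210) = √(-49729/5 - 210) = √(-50779/5) = I*√253895/5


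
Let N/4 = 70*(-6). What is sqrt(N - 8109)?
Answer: I*sqrt(9789) ≈ 98.939*I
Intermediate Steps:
N = -1680 (N = 4*(70*(-6)) = 4*(-420) = -1680)
sqrt(N - 8109) = sqrt(-1680 - 8109) = sqrt(-9789) = I*sqrt(9789)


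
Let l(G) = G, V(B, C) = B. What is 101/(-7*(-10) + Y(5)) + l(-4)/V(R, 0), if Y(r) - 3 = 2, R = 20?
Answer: 86/75 ≈ 1.1467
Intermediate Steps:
Y(r) = 5 (Y(r) = 3 + 2 = 5)
101/(-7*(-10) + Y(5)) + l(-4)/V(R, 0) = 101/(-7*(-10) + 5) - 4/20 = 101/(70 + 5) - 4*1/20 = 101/75 - ⅕ = 86/75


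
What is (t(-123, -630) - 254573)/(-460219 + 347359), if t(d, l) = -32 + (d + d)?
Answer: 254851/112860 ≈ 2.2581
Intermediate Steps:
t(d, l) = -32 + 2*d
(t(-123, -630) - 254573)/(-460219 + 347359) = ((-32 + 2*(-123)) - 254573)/(-460219 + 347359) = ((-32 - 246) - 254573)/(-112860) = (-278 - 254573)*(-1/112860) = -254851*(-1/112860) = 254851/112860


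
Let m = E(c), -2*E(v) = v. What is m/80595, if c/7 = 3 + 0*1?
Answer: -7/53730 ≈ -0.00013028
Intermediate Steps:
c = 21 (c = 7*(3 + 0*1) = 7*(3 + 0) = 7*3 = 21)
E(v) = -v/2
m = -21/2 (m = -1/2*21 = -21/2 ≈ -10.500)
m/80595 = -21/2/80595 = -21/2*1/80595 = -7/53730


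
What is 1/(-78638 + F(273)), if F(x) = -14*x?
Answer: -1/82460 ≈ -1.2127e-5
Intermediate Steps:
1/(-78638 + F(273)) = 1/(-78638 - 14*273) = 1/(-78638 - 3822) = 1/(-82460) = -1/82460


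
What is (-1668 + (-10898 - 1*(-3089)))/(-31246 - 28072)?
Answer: 9477/59318 ≈ 0.15977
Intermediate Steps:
(-1668 + (-10898 - 1*(-3089)))/(-31246 - 28072) = (-1668 + (-10898 + 3089))/(-59318) = (-1668 - 7809)*(-1/59318) = -9477*(-1/59318) = 9477/59318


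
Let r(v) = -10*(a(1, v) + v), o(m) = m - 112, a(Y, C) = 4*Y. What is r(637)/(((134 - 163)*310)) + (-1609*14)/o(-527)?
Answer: 20660473/574461 ≈ 35.965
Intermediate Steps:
o(m) = -112 + m
r(v) = -40 - 10*v (r(v) = -10*(4*1 + v) = -10*(4 + v) = -40 - 10*v)
r(637)/(((134 - 163)*310)) + (-1609*14)/o(-527) = (-40 - 10*637)/(((134 - 163)*310)) + (-1609*14)/(-112 - 527) = (-40 - 6370)/((-29*310)) - 22526/(-639) = -6410/(-8990) - 22526*(-1/639) = -6410*(-1/8990) + 22526/639 = 641/899 + 22526/639 = 20660473/574461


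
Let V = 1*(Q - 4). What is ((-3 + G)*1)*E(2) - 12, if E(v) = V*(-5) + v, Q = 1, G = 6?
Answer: 39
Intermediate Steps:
V = -3 (V = 1*(1 - 4) = 1*(-3) = -3)
E(v) = 15 + v (E(v) = -3*(-5) + v = 15 + v)
((-3 + G)*1)*E(2) - 12 = ((-3 + 6)*1)*(15 + 2) - 12 = (3*1)*17 - 12 = 3*17 - 12 = 51 - 12 = 39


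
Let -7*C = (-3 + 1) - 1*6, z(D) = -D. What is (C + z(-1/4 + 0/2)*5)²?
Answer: 4489/784 ≈ 5.7258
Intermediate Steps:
C = 8/7 (C = -((-3 + 1) - 1*6)/7 = -(-2 - 6)/7 = -⅐*(-8) = 8/7 ≈ 1.1429)
(C + z(-1/4 + 0/2)*5)² = (8/7 - (-1/4 + 0/2)*5)² = (8/7 - (-1*¼ + 0*(½))*5)² = (8/7 - (-¼ + 0)*5)² = (8/7 - 1*(-¼)*5)² = (8/7 + (¼)*5)² = (8/7 + 5/4)² = (67/28)² = 4489/784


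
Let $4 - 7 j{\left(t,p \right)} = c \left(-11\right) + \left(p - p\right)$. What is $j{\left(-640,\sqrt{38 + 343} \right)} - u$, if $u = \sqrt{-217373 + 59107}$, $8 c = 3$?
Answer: $\frac{65}{56} - i \sqrt{158266} \approx 1.1607 - 397.83 i$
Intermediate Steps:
$c = \frac{3}{8}$ ($c = \frac{1}{8} \cdot 3 = \frac{3}{8} \approx 0.375$)
$j{\left(t,p \right)} = \frac{65}{56}$ ($j{\left(t,p \right)} = \frac{4}{7} - \frac{\frac{3}{8} \left(-11\right) + \left(p - p\right)}{7} = \frac{4}{7} - \frac{- \frac{33}{8} + 0}{7} = \frac{4}{7} - - \frac{33}{56} = \frac{4}{7} + \frac{33}{56} = \frac{65}{56}$)
$u = i \sqrt{158266}$ ($u = \sqrt{-158266} = i \sqrt{158266} \approx 397.83 i$)
$j{\left(-640,\sqrt{38 + 343} \right)} - u = \frac{65}{56} - i \sqrt{158266}$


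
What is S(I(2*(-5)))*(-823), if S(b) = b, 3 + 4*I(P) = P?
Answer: 10699/4 ≈ 2674.8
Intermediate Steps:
I(P) = -3/4 + P/4
S(I(2*(-5)))*(-823) = (-3/4 + (2*(-5))/4)*(-823) = (-3/4 + (1/4)*(-10))*(-823) = (-3/4 - 5/2)*(-823) = -13/4*(-823) = 10699/4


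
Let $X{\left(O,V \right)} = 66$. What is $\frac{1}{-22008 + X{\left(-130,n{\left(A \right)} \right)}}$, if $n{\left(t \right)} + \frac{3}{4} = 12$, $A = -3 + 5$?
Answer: $- \frac{1}{21942} \approx -4.5575 \cdot 10^{-5}$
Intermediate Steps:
$A = 2$
$n{\left(t \right)} = \frac{45}{4}$ ($n{\left(t \right)} = - \frac{3}{4} + 12 = \frac{45}{4}$)
$\frac{1}{-22008 + X{\left(-130,n{\left(A \right)} \right)}} = \frac{1}{-22008 + 66} = \frac{1}{-21942} = - \frac{1}{21942}$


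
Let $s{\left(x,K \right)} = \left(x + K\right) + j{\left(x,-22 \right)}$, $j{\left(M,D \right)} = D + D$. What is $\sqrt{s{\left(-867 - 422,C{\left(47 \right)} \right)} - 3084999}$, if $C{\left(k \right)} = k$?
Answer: $i \sqrt{3086285} \approx 1756.8 i$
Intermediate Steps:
$j{\left(M,D \right)} = 2 D$
$s{\left(x,K \right)} = -44 + K + x$ ($s{\left(x,K \right)} = \left(x + K\right) + 2 \left(-22\right) = \left(K + x\right) - 44 = -44 + K + x$)
$\sqrt{s{\left(-867 - 422,C{\left(47 \right)} \right)} - 3084999} = \sqrt{\left(-44 + 47 - 1289\right) - 3084999} = \sqrt{-1286 - 3084999} = \sqrt{-3086285} = i \sqrt{3086285}$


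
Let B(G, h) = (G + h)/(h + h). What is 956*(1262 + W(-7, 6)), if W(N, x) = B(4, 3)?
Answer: 3622762/3 ≈ 1.2076e+6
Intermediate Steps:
B(G, h) = (G + h)/(2*h) (B(G, h) = (G + h)/((2*h)) = (G + h)*(1/(2*h)) = (G + h)/(2*h))
W(N, x) = 7/6 (W(N, x) = (1/2)*(4 + 3)/3 = (1/2)*(1/3)*7 = 7/6)
956*(1262 + W(-7, 6)) = 956*(1262 + 7/6) = 956*(7579/6) = 3622762/3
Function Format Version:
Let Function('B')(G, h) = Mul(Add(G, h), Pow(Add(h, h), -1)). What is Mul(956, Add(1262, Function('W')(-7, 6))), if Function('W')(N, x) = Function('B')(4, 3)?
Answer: Rational(3622762, 3) ≈ 1.2076e+6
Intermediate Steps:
Function('B')(G, h) = Mul(Rational(1, 2), Pow(h, -1), Add(G, h)) (Function('B')(G, h) = Mul(Add(G, h), Pow(Mul(2, h), -1)) = Mul(Add(G, h), Mul(Rational(1, 2), Pow(h, -1))) = Mul(Rational(1, 2), Pow(h, -1), Add(G, h)))
Function('W')(N, x) = Rational(7, 6) (Function('W')(N, x) = Mul(Rational(1, 2), Pow(3, -1), Add(4, 3)) = Mul(Rational(1, 2), Rational(1, 3), 7) = Rational(7, 6))
Mul(956, Add(1262, Function('W')(-7, 6))) = Mul(956, Add(1262, Rational(7, 6))) = Mul(956, Rational(7579, 6)) = Rational(3622762, 3)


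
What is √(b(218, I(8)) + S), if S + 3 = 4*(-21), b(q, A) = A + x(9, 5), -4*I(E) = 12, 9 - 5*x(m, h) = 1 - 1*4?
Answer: I*√2190/5 ≈ 9.3595*I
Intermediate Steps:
x(m, h) = 12/5 (x(m, h) = 9/5 - (1 - 1*4)/5 = 9/5 - (1 - 4)/5 = 9/5 - ⅕*(-3) = 9/5 + ⅗ = 12/5)
I(E) = -3 (I(E) = -¼*12 = -3)
b(q, A) = 12/5 + A (b(q, A) = A + 12/5 = 12/5 + A)
S = -87 (S = -3 + 4*(-21) = -3 - 84 = -87)
√(b(218, I(8)) + S) = √((12/5 - 3) - 87) = √(-⅗ - 87) = √(-438/5) = I*√2190/5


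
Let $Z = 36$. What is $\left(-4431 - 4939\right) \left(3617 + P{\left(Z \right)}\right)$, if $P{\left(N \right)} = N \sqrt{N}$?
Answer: $-35915210$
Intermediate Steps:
$P{\left(N \right)} = N^{\frac{3}{2}}$
$\left(-4431 - 4939\right) \left(3617 + P{\left(Z \right)}\right) = \left(-4431 - 4939\right) \left(3617 + 36^{\frac{3}{2}}\right) = - 9370 \left(3617 + 216\right) = \left(-9370\right) 3833 = -35915210$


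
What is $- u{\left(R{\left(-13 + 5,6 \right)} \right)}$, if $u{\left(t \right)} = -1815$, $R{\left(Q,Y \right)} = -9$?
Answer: $1815$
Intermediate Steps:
$- u{\left(R{\left(-13 + 5,6 \right)} \right)} = \left(-1\right) \left(-1815\right) = 1815$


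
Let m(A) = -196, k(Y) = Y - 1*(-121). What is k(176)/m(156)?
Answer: -297/196 ≈ -1.5153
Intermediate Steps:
k(Y) = 121 + Y (k(Y) = Y + 121 = 121 + Y)
k(176)/m(156) = (121 + 176)/(-196) = 297*(-1/196) = -297/196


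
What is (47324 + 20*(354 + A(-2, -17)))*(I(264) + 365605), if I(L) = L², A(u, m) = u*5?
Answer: 23595055404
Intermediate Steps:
A(u, m) = 5*u
(47324 + 20*(354 + A(-2, -17)))*(I(264) + 365605) = (47324 + 20*(354 + 5*(-2)))*(264² + 365605) = (47324 + 20*(354 - 10))*(69696 + 365605) = (47324 + 20*344)*435301 = (47324 + 6880)*435301 = 54204*435301 = 23595055404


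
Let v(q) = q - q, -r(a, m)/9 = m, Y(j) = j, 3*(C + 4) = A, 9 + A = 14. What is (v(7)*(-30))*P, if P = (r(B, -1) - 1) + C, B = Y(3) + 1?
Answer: 0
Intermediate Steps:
A = 5 (A = -9 + 14 = 5)
C = -7/3 (C = -4 + (⅓)*5 = -4 + 5/3 = -7/3 ≈ -2.3333)
B = 4 (B = 3 + 1 = 4)
r(a, m) = -9*m
v(q) = 0
P = 17/3 (P = (-9*(-1) - 1) - 7/3 = (9 - 1) - 7/3 = 8 - 7/3 = 17/3 ≈ 5.6667)
(v(7)*(-30))*P = (0*(-30))*(17/3) = 0*(17/3) = 0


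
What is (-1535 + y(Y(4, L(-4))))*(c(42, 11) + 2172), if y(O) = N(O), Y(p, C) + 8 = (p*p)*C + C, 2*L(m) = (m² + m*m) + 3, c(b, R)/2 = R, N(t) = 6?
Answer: -3354626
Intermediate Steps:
c(b, R) = 2*R
L(m) = 3/2 + m² (L(m) = ((m² + m*m) + 3)/2 = ((m² + m²) + 3)/2 = (2*m² + 3)/2 = (3 + 2*m²)/2 = 3/2 + m²)
Y(p, C) = -8 + C + C*p² (Y(p, C) = -8 + ((p*p)*C + C) = -8 + (p²*C + C) = -8 + (C*p² + C) = -8 + (C + C*p²) = -8 + C + C*p²)
y(O) = 6
(-1535 + y(Y(4, L(-4))))*(c(42, 11) + 2172) = (-1535 + 6)*(2*11 + 2172) = -1529*(22 + 2172) = -1529*2194 = -3354626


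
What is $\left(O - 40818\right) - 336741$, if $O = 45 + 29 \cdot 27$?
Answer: $-376731$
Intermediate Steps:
$O = 828$ ($O = 45 + 783 = 828$)
$\left(O - 40818\right) - 336741 = \left(828 - 40818\right) - 336741 = -39990 - 336741 = -376731$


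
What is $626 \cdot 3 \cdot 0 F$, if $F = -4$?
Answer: $0$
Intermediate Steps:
$626 \cdot 3 \cdot 0 F = 626 \cdot 3 \cdot 0 \left(-4\right) = 626 \cdot 0 \left(-4\right) = 626 \cdot 0 = 0$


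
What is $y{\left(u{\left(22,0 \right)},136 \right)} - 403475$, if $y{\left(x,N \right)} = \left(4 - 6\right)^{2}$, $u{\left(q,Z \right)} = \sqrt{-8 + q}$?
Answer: $-403471$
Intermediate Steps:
$y{\left(x,N \right)} = 4$ ($y{\left(x,N \right)} = \left(-2\right)^{2} = 4$)
$y{\left(u{\left(22,0 \right)},136 \right)} - 403475 = 4 - 403475 = -403471$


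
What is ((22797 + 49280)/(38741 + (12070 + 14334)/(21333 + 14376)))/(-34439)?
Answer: -2573797593/47643903513347 ≈ -5.4022e-5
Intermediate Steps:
((22797 + 49280)/(38741 + (12070 + 14334)/(21333 + 14376)))/(-34439) = (72077/(38741 + 26404/35709))*(-1/34439) = (72077/(1383428773/35709))*(-1/34439) = (72077*(35709/1383428773))*(-1/34439) = (2573797593/1383428773)*(-1/34439) = -2573797593/47643903513347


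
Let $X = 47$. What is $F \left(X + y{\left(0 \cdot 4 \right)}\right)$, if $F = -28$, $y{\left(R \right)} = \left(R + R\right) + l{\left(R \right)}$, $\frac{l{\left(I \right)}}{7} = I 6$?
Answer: $-1316$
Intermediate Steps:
$l{\left(I \right)} = 42 I$ ($l{\left(I \right)} = 7 I 6 = 7 \cdot 6 I = 42 I$)
$y{\left(R \right)} = 44 R$ ($y{\left(R \right)} = \left(R + R\right) + 42 R = 2 R + 42 R = 44 R$)
$F \left(X + y{\left(0 \cdot 4 \right)}\right) = - 28 \left(47 + 44 \cdot 0 \cdot 4\right) = - 28 \left(47 + 44 \cdot 0\right) = - 28 \left(47 + 0\right) = \left(-28\right) 47 = -1316$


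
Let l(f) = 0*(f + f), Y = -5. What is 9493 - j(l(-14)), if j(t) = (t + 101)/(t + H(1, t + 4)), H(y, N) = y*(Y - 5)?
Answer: 95031/10 ≈ 9503.1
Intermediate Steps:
l(f) = 0 (l(f) = 0*(2*f) = 0)
H(y, N) = -10*y (H(y, N) = y*(-5 - 5) = y*(-10) = -10*y)
j(t) = (101 + t)/(-10 + t) (j(t) = (t + 101)/(t - 10*1) = (101 + t)/(t - 10) = (101 + t)/(-10 + t))
9493 - j(l(-14)) = 9493 - (101 + 0)/(-10 + 0) = 9493 - 101/(-10) = 9493 - (-1)*101/10 = 9493 - 1*(-101/10) = 9493 + 101/10 = 95031/10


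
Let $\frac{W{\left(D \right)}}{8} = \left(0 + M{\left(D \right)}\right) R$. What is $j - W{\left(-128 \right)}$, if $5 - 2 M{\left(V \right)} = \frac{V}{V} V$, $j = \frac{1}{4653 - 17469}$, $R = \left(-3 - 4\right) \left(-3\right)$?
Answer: $- \frac{143180353}{12816} \approx -11172.0$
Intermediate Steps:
$R = 21$ ($R = \left(-7\right) \left(-3\right) = 21$)
$j = - \frac{1}{12816}$ ($j = \frac{1}{-12816} = - \frac{1}{12816} \approx -7.8027 \cdot 10^{-5}$)
$M{\left(V \right)} = \frac{5}{2} - \frac{V}{2}$ ($M{\left(V \right)} = \frac{5}{2} - \frac{\frac{V}{V} V}{2} = \frac{5}{2} - \frac{1 V}{2} = \frac{5}{2} - \frac{V}{2}$)
$W{\left(D \right)} = 420 - 84 D$ ($W{\left(D \right)} = 8 \left(0 - \left(- \frac{5}{2} + \frac{D}{2}\right)\right) 21 = 8 \left(\frac{5}{2} - \frac{D}{2}\right) 21 = 8 \left(\frac{105}{2} - \frac{21 D}{2}\right) = 420 - 84 D$)
$j - W{\left(-128 \right)} = - \frac{1}{12816} - \left(420 - -10752\right) = - \frac{1}{12816} - \left(420 + 10752\right) = - \frac{1}{12816} - 11172 = - \frac{143180353}{12816}$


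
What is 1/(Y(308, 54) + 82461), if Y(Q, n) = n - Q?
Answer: 1/82207 ≈ 1.2164e-5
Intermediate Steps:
1/(Y(308, 54) + 82461) = 1/((54 - 1*308) + 82461) = 1/((54 - 308) + 82461) = 1/(-254 + 82461) = 1/82207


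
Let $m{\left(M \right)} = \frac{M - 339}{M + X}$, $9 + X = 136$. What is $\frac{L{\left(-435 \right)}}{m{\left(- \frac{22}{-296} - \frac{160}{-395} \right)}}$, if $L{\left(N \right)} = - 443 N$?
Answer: $- \frac{287224682745}{3957983} \approx -72569.0$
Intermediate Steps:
$X = 127$ ($X = -9 + 136 = 127$)
$m{\left(M \right)} = \frac{-339 + M}{127 + M}$ ($m{\left(M \right)} = \frac{M - 339}{M + 127} = \frac{-339 + M}{127 + M}$)
$\frac{L{\left(-435 \right)}}{m{\left(- \frac{22}{-296} - \frac{160}{-395} \right)}} = \frac{\left(-443\right) \left(-435\right)}{\frac{1}{127 - \left(- \frac{32}{79} - \frac{11}{148}\right)} \left(-339 - \left(- \frac{32}{79} - \frac{11}{148}\right)\right)} = \frac{192705}{\frac{1}{127 - - \frac{5605}{11692}} \left(-339 - - \frac{5605}{11692}\right)} = \frac{192705}{\frac{1}{127 + \left(\frac{11}{148} + \frac{32}{79}\right)} \left(-339 + \left(\frac{11}{148} + \frac{32}{79}\right)\right)} = \frac{192705}{\frac{1}{127 + \frac{5605}{11692}} \left(-339 + \frac{5605}{11692}\right)} = \frac{192705}{\frac{1}{\frac{1490489}{11692}} \left(- \frac{3957983}{11692}\right)} = \frac{192705}{\frac{11692}{1490489} \left(- \frac{3957983}{11692}\right)} = \frac{192705}{- \frac{3957983}{1490489}} = 192705 \left(- \frac{1490489}{3957983}\right) = - \frac{287224682745}{3957983}$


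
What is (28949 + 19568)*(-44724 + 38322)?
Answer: -310605834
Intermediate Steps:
(28949 + 19568)*(-44724 + 38322) = 48517*(-6402) = -310605834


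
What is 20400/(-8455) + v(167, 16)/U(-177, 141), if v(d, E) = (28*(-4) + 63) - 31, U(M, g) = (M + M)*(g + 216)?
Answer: -257743480/106852599 ≈ -2.4121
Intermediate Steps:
U(M, g) = 2*M*(216 + g) (U(M, g) = (2*M)*(216 + g) = 2*M*(216 + g))
v(d, E) = -80 (v(d, E) = (-112 + 63) - 31 = -49 - 31 = -80)
20400/(-8455) + v(167, 16)/U(-177, 141) = 20400/(-8455) - 80*(-1/(354*(216 + 141))) = 20400*(-1/8455) - 80/(2*(-177)*357) = -4080/1691 - 80/(-126378) = -4080/1691 - 80*(-1/126378) = -4080/1691 + 40/63189 = -257743480/106852599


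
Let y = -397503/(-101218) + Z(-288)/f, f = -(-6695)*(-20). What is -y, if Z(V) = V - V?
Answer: -397503/101218 ≈ -3.9272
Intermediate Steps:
Z(V) = 0
f = -133900 (f = -1339*100 = -133900)
y = 397503/101218 (y = -397503/(-101218) + 0/(-133900) = -397503*(-1/101218) + 0*(-1/133900) = 397503/101218 + 0 = 397503/101218 ≈ 3.9272)
-y = -1*397503/101218 = -397503/101218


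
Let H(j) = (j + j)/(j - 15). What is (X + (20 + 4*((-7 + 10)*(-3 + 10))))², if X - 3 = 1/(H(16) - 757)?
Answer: 6017725476/525625 ≈ 11449.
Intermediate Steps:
H(j) = 2*j/(-15 + j) (H(j) = (2*j)/(-15 + j) = 2*j/(-15 + j))
X = 2174/725 (X = 3 + 1/(2*16/(-15 + 16) - 757) = 3 + 1/(2*16/1 - 757) = 3 + 1/(2*16*1 - 757) = 3 + 1/(32 - 757) = 3 + 1/(-725) = 3 - 1/725 = 2174/725 ≈ 2.9986)
(X + (20 + 4*((-7 + 10)*(-3 + 10))))² = (2174/725 + (20 + 4*((-7 + 10)*(-3 + 10))))² = (2174/725 + (20 + 4*(3*7)))² = (2174/725 + (20 + 4*21))² = (2174/725 + (20 + 84))² = (2174/725 + 104)² = (77574/725)² = 6017725476/525625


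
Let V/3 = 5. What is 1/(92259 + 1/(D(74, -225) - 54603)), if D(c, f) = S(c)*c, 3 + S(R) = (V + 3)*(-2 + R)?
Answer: 41079/3789907462 ≈ 1.0839e-5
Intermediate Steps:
V = 15 (V = 3*5 = 15)
S(R) = -39 + 18*R (S(R) = -3 + (15 + 3)*(-2 + R) = -3 + 18*(-2 + R) = -3 + (-36 + 18*R) = -39 + 18*R)
D(c, f) = c*(-39 + 18*c) (D(c, f) = (-39 + 18*c)*c = c*(-39 + 18*c))
1/(92259 + 1/(D(74, -225) - 54603)) = 1/(92259 + 1/(3*74*(-13 + 6*74) - 54603)) = 1/(92259 + 1/(3*74*(-13 + 444) - 54603)) = 1/(92259 + 1/(3*74*431 - 54603)) = 1/(92259 + 1/(95682 - 54603)) = 1/(92259 + 1/41079) = 1/(3789907462/41079) = 41079/3789907462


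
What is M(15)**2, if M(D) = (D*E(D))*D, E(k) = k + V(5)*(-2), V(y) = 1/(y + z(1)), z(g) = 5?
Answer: 11088900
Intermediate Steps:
V(y) = 1/(5 + y) (V(y) = 1/(y + 5) = 1/(5 + y))
E(k) = -1/5 + k (E(k) = k - 2/(5 + 5) = k - 2/10 = k + (1/10)*(-2) = k - 1/5 = -1/5 + k)
M(D) = D**2*(-1/5 + D) (M(D) = (D*(-1/5 + D))*D = D**2*(-1/5 + D))
M(15)**2 = (15**2*(-1/5 + 15))**2 = (225*(74/5))**2 = 3330**2 = 11088900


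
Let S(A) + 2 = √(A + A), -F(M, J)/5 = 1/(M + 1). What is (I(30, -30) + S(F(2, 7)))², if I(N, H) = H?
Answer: (96 - I*√30)²/9 ≈ 1020.7 - 116.85*I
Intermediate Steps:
F(M, J) = -5/(1 + M) (F(M, J) = -5/(M + 1) = -5/(1 + M))
S(A) = -2 + √2*√A (S(A) = -2 + √(A + A) = -2 + √(2*A) = -2 + √2*√A)
(I(30, -30) + S(F(2, 7)))² = (-30 + (-2 + √2*√(-5/(1 + 2))))² = (-30 + (-2 + √2*√(-5/3)))² = (-30 + (-2 + √2*(I*√15/3)))² = (-30 + (-2 + I*√30/3))² = (-32 + I*√30/3)²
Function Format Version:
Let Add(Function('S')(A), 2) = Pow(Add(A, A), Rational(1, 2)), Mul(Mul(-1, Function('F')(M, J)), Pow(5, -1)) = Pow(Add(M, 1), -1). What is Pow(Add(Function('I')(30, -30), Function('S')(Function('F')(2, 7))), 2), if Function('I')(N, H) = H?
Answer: Mul(Rational(1, 9), Pow(Add(96, Mul(-1, I, Pow(30, Rational(1, 2)))), 2)) ≈ Add(1020.7, Mul(-116.85, I))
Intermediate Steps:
Function('F')(M, J) = Mul(-5, Pow(Add(1, M), -1)) (Function('F')(M, J) = Mul(-5, Pow(Add(M, 1), -1)) = Mul(-5, Pow(Add(1, M), -1)))
Function('S')(A) = Add(-2, Mul(Pow(2, Rational(1, 2)), Pow(A, Rational(1, 2)))) (Function('S')(A) = Add(-2, Pow(Add(A, A), Rational(1, 2))) = Add(-2, Pow(Mul(2, A), Rational(1, 2))) = Add(-2, Mul(Pow(2, Rational(1, 2)), Pow(A, Rational(1, 2)))))
Pow(Add(Function('I')(30, -30), Function('S')(Function('F')(2, 7))), 2) = Pow(Add(-30, Add(-2, Mul(Pow(2, Rational(1, 2)), Pow(Mul(-5, Pow(Add(1, 2), -1)), Rational(1, 2))))), 2) = Pow(Add(-30, Add(-2, Mul(Pow(2, Rational(1, 2)), Pow(Mul(-5, Pow(3, -1)), Rational(1, 2))))), 2) = Pow(Add(-30, Add(-2, Mul(Pow(2, Rational(1, 2)), Pow(Mul(-5, Rational(1, 3)), Rational(1, 2))))), 2) = Pow(Add(-30, Add(-2, Mul(Pow(2, Rational(1, 2)), Pow(Rational(-5, 3), Rational(1, 2))))), 2) = Pow(Add(-30, Add(-2, Mul(Pow(2, Rational(1, 2)), Mul(Rational(1, 3), I, Pow(15, Rational(1, 2)))))), 2) = Pow(Add(-30, Add(-2, Mul(Rational(1, 3), I, Pow(30, Rational(1, 2))))), 2) = Pow(Add(-32, Mul(Rational(1, 3), I, Pow(30, Rational(1, 2)))), 2)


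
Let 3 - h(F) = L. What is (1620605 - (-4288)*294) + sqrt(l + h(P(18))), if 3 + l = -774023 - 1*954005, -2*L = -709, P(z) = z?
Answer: 2881277 + 3*I*sqrt(768170)/2 ≈ 2.8813e+6 + 1314.7*I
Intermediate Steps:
L = 709/2 (L = -1/2*(-709) = 709/2 ≈ 354.50)
h(F) = -703/2 (h(F) = 3 - 1*709/2 = 3 - 709/2 = -703/2)
l = -1728031 (l = -3 + (-774023 - 1*954005) = -3 + (-774023 - 954005) = -3 - 1728028 = -1728031)
(1620605 - (-4288)*294) + sqrt(l + h(P(18))) = (1620605 - (-4288)*294) + sqrt(-1728031 - 703/2) = (1620605 - 1*(-1260672)) + sqrt(-3456765/2) = (1620605 + 1260672) + 3*I*sqrt(768170)/2 = 2881277 + 3*I*sqrt(768170)/2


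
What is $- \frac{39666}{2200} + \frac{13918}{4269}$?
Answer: $- \frac{6305207}{426900} \approx -14.77$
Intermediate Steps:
$- \frac{39666}{2200} + \frac{13918}{4269} = \left(-39666\right) \frac{1}{2200} + 13918 \cdot \frac{1}{4269} = - \frac{1803}{100} + \frac{13918}{4269} = - \frac{6305207}{426900}$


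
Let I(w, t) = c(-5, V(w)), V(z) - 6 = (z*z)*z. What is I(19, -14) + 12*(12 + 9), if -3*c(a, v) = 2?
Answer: 754/3 ≈ 251.33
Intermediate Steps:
V(z) = 6 + z³ (V(z) = 6 + (z*z)*z = 6 + z²*z = 6 + z³)
c(a, v) = -⅔ (c(a, v) = -⅓*2 = -⅔)
I(w, t) = -⅔
I(19, -14) + 12*(12 + 9) = -⅔ + 12*(12 + 9) = -⅔ + 12*21 = -⅔ + 252 = 754/3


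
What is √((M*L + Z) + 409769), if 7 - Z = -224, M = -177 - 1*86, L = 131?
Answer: √375547 ≈ 612.82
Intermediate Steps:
M = -263 (M = -177 - 86 = -263)
Z = 231 (Z = 7 - 1*(-224) = 7 + 224 = 231)
√((M*L + Z) + 409769) = √((-263*131 + 231) + 409769) = √((-34453 + 231) + 409769) = √(-34222 + 409769) = √375547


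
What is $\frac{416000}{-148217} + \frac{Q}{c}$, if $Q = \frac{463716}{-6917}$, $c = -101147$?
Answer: $- \frac{290978929789628}{103697622786383} \approx -2.806$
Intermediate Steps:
$Q = - \frac{463716}{6917}$ ($Q = 463716 \left(- \frac{1}{6917}\right) = - \frac{463716}{6917} \approx -67.04$)
$\frac{416000}{-148217} + \frac{Q}{c} = \frac{416000}{-148217} - \frac{463716}{6917 \left(-101147\right)} = 416000 \left(- \frac{1}{148217}\right) - - \frac{463716}{699633799} = - \frac{416000}{148217} + \frac{463716}{699633799} = - \frac{290978929789628}{103697622786383}$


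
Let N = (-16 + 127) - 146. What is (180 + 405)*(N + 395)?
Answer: 210600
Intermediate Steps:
N = -35 (N = 111 - 146 = -35)
(180 + 405)*(N + 395) = (180 + 405)*(-35 + 395) = 585*360 = 210600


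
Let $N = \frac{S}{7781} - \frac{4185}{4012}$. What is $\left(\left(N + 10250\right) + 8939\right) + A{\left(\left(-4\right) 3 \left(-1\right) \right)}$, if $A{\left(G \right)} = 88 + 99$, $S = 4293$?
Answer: $\frac{604852459903}{31217372} \approx 19376.0$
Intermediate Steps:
$N = - \frac{15339969}{31217372}$ ($N = \frac{4293}{7781} - \frac{4185}{4012} = - \frac{15339969}{31217372} \approx -0.49139$)
$A{\left(G \right)} = 187$
$\left(\left(N + 10250\right) + 8939\right) + A{\left(\left(-4\right) 3 \left(-1\right) \right)} = \left(\left(- \frac{15339969}{31217372} + 10250\right) + 8939\right) + 187 = \left(\frac{319962723031}{31217372} + 8939\right) + 187 = \frac{599014811339}{31217372} + 187 = \frac{604852459903}{31217372}$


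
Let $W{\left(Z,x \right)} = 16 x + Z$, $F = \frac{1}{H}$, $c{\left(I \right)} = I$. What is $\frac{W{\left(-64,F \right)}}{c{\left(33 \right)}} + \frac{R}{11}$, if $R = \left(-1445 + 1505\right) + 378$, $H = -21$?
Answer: $\frac{26234}{693} \approx 37.856$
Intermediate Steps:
$F = - \frac{1}{21}$ ($F = \frac{1}{-21} = - \frac{1}{21} \approx -0.047619$)
$W{\left(Z,x \right)} = Z + 16 x$
$R = 438$ ($R = 60 + 378 = 438$)
$\frac{W{\left(-64,F \right)}}{c{\left(33 \right)}} + \frac{R}{11} = \frac{-64 + 16 \left(- \frac{1}{21}\right)}{33} + \frac{438}{11} = \left(-64 - \frac{16}{21}\right) \frac{1}{33} + 438 \cdot \frac{1}{11} = \left(- \frac{1360}{21}\right) \frac{1}{33} + \frac{438}{11} = - \frac{1360}{693} + \frac{438}{11} = \frac{26234}{693}$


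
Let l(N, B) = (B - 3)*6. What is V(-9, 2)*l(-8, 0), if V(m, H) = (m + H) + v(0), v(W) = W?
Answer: 126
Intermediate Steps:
l(N, B) = -18 + 6*B (l(N, B) = (-3 + B)*6 = -18 + 6*B)
V(m, H) = H + m (V(m, H) = (m + H) + 0 = (H + m) + 0 = H + m)
V(-9, 2)*l(-8, 0) = (2 - 9)*(-18 + 6*0) = -7*(-18 + 0) = -7*(-18) = 126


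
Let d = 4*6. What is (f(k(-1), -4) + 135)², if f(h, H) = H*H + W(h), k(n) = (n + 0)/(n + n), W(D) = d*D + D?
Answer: 106929/4 ≈ 26732.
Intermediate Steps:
d = 24
W(D) = 25*D (W(D) = 24*D + D = 25*D)
k(n) = ½ (k(n) = n/((2*n)) = n*(1/(2*n)) = ½)
f(h, H) = H² + 25*h (f(h, H) = H*H + 25*h = H² + 25*h)
(f(k(-1), -4) + 135)² = (((-4)² + 25*(½)) + 135)² = ((16 + 25/2) + 135)² = (57/2 + 135)² = (327/2)² = 106929/4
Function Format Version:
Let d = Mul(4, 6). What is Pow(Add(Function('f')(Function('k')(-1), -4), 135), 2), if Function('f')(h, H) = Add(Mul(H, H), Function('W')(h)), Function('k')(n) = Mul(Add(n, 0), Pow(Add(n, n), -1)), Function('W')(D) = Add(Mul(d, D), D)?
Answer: Rational(106929, 4) ≈ 26732.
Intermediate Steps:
d = 24
Function('W')(D) = Mul(25, D) (Function('W')(D) = Add(Mul(24, D), D) = Mul(25, D))
Function('k')(n) = Rational(1, 2) (Function('k')(n) = Mul(n, Pow(Mul(2, n), -1)) = Mul(n, Mul(Rational(1, 2), Pow(n, -1))) = Rational(1, 2))
Function('f')(h, H) = Add(Pow(H, 2), Mul(25, h)) (Function('f')(h, H) = Add(Mul(H, H), Mul(25, h)) = Add(Pow(H, 2), Mul(25, h)))
Pow(Add(Function('f')(Function('k')(-1), -4), 135), 2) = Pow(Add(Add(Pow(-4, 2), Mul(25, Rational(1, 2))), 135), 2) = Pow(Add(Add(16, Rational(25, 2)), 135), 2) = Pow(Add(Rational(57, 2), 135), 2) = Pow(Rational(327, 2), 2) = Rational(106929, 4)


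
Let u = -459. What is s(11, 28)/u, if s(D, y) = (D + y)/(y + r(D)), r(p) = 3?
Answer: -13/4743 ≈ -0.0027409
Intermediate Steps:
s(D, y) = (D + y)/(3 + y) (s(D, y) = (D + y)/(y + 3) = (D + y)/(3 + y))
s(11, 28)/u = ((11 + 28)/(3 + 28))/(-459) = (39/31)*(-1/459) = -13/4743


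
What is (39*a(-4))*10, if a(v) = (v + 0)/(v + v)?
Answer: 195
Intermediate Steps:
a(v) = ½ (a(v) = v/((2*v)) = v*(1/(2*v)) = ½)
(39*a(-4))*10 = (39*(½))*10 = (39/2)*10 = 195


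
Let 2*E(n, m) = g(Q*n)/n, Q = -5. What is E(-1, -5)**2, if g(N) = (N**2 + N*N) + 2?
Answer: 676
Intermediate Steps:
g(N) = 2 + 2*N**2 (g(N) = (N**2 + N**2) + 2 = 2*N**2 + 2 = 2 + 2*N**2)
E(n, m) = (2 + 50*n**2)/(2*n) (E(n, m) = ((2 + 2*(-5*n)**2)/n)/2 = ((2 + 2*(25*n**2))/n)/2 = ((2 + 50*n**2)/n)/2 = (2 + 50*n**2)/(2*n))
E(-1, -5)**2 = (1/(-1) + 25*(-1))**2 = (-1 - 25)**2 = (-26)**2 = 676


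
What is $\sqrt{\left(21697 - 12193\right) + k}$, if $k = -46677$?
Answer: $i \sqrt{37173} \approx 192.8 i$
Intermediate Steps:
$\sqrt{\left(21697 - 12193\right) + k} = \sqrt{\left(21697 - 12193\right) - 46677} = \sqrt{9504 - 46677} = \sqrt{-37173} = i \sqrt{37173}$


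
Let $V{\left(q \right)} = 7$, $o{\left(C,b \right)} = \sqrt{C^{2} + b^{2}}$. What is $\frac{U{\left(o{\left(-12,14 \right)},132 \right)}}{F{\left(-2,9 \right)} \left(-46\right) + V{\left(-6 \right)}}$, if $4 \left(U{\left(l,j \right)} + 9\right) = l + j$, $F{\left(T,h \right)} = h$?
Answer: $- \frac{24}{407} - \frac{\sqrt{85}}{814} \approx -0.070294$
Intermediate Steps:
$U{\left(l,j \right)} = -9 + \frac{j}{4} + \frac{l}{4}$ ($U{\left(l,j \right)} = -9 + \frac{l + j}{4} = -9 + \frac{j + l}{4} = -9 + \left(\frac{j}{4} + \frac{l}{4}\right) = -9 + \frac{j}{4} + \frac{l}{4}$)
$\frac{U{\left(o{\left(-12,14 \right)},132 \right)}}{F{\left(-2,9 \right)} \left(-46\right) + V{\left(-6 \right)}} = \frac{-9 + \frac{1}{4} \cdot 132 + \frac{\sqrt{\left(-12\right)^{2} + 14^{2}}}{4}}{9 \left(-46\right) + 7} = \frac{-9 + 33 + \frac{\sqrt{144 + 196}}{4}}{-414 + 7} = \frac{-9 + 33 + \frac{\sqrt{340}}{4}}{-407} = \left(-9 + 33 + \frac{2 \sqrt{85}}{4}\right) \left(- \frac{1}{407}\right) = \left(-9 + 33 + \frac{\sqrt{85}}{2}\right) \left(- \frac{1}{407}\right) = \left(24 + \frac{\sqrt{85}}{2}\right) \left(- \frac{1}{407}\right) = - \frac{24}{407} - \frac{\sqrt{85}}{814}$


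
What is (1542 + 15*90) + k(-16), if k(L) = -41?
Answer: 2851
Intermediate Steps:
(1542 + 15*90) + k(-16) = (1542 + 15*90) - 41 = (1542 + 1350) - 41 = 2892 - 41 = 2851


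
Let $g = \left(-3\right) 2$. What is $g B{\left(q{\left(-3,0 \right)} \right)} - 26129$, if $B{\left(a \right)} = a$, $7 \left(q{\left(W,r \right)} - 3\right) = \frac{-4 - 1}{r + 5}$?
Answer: $- \frac{183023}{7} \approx -26146.0$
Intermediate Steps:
$q{\left(W,r \right)} = 3 - \frac{5}{7 \left(5 + r\right)}$ ($q{\left(W,r \right)} = 3 + \frac{\left(-4 - 1\right) \frac{1}{r + 5}}{7} = 3 + \frac{\left(-5\right) \frac{1}{5 + r}}{7} = 3 - \frac{5}{7 \left(5 + r\right)}$)
$g = -6$
$g B{\left(q{\left(-3,0 \right)} \right)} - 26129 = - 6 \frac{100 + 21 \cdot 0}{7 \left(5 + 0\right)} - 26129 = - 6 \frac{100 + 0}{7 \cdot 5} - 26129 = - 6 \cdot \frac{1}{7} \cdot \frac{1}{5} \cdot 100 - 26129 = \left(-6\right) \frac{20}{7} - 26129 = - \frac{120}{7} - 26129 = - \frac{183023}{7}$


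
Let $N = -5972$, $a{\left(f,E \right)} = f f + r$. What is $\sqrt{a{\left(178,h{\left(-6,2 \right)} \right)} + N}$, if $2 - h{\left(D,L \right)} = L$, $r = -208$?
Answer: $4 \sqrt{1594} \approx 159.7$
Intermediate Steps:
$h{\left(D,L \right)} = 2 - L$
$a{\left(f,E \right)} = -208 + f^{2}$ ($a{\left(f,E \right)} = f f - 208 = f^{2} - 208 = -208 + f^{2}$)
$\sqrt{a{\left(178,h{\left(-6,2 \right)} \right)} + N} = \sqrt{\left(-208 + 178^{2}\right) - 5972} = \sqrt{\left(-208 + 31684\right) - 5972} = \sqrt{31476 - 5972} = \sqrt{25504} = 4 \sqrt{1594}$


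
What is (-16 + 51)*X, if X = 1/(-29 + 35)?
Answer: 35/6 ≈ 5.8333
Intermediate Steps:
X = 1/6 ≈ 0.16667
(-16 + 51)*X = (-16 + 51)*(1/6) = 35*(1/6) = 35/6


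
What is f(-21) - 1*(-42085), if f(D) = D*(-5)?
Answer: 42190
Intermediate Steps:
f(D) = -5*D
f(-21) - 1*(-42085) = -5*(-21) - 1*(-42085) = 105 + 42085 = 42190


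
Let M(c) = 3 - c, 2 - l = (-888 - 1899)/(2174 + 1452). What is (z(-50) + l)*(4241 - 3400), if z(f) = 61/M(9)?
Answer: -33840158/5439 ≈ -6221.8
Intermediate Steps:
l = 10039/3626 (l = 2 - (-888 - 1899)/(2174 + 1452) = 2 - (-2787)/3626 = 2 - 1*(-2787/3626) = 2 + 2787/3626 = 10039/3626 ≈ 2.7686)
z(f) = -61/6 (z(f) = 61/(3 - 1*9) = 61/(3 - 9) = 61/(-6) = 61*(-⅙) = -61/6)
(z(-50) + l)*(4241 - 3400) = (-61/6 + 10039/3626)*(4241 - 3400) = -40238/5439*841 = -33840158/5439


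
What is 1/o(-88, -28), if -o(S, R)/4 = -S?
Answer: -1/352 ≈ -0.0028409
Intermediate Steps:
o(S, R) = 4*S (o(S, R) = -(-4)*S = 4*S)
1/o(-88, -28) = 1/(4*(-88)) = 1/(-352) = -1/352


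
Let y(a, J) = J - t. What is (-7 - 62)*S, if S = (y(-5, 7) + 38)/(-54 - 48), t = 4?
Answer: 943/34 ≈ 27.735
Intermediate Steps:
y(a, J) = -4 + J (y(a, J) = J - 1*4 = J - 4 = -4 + J)
S = -41/102 (S = ((-4 + 7) + 38)/(-54 - 48) = (3 + 38)/(-102) = 41*(-1/102) = -41/102 ≈ -0.40196)
(-7 - 62)*S = (-7 - 62)*(-41/102) = -69*(-41/102) = 943/34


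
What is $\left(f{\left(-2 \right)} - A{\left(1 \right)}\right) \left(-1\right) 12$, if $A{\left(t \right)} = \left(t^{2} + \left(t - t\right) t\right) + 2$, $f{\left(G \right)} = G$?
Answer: $60$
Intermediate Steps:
$A{\left(t \right)} = 2 + t^{2}$ ($A{\left(t \right)} = \left(t^{2} + 0 t\right) + 2 = \left(t^{2} + 0\right) + 2 = t^{2} + 2 = 2 + t^{2}$)
$\left(f{\left(-2 \right)} - A{\left(1 \right)}\right) \left(-1\right) 12 = \left(-2 - \left(2 + 1^{2}\right)\right) \left(-1\right) 12 = \left(-2 - \left(2 + 1\right)\right) \left(-1\right) 12 = \left(-2 - 3\right) \left(-1\right) 12 = \left(-5\right) \left(-1\right) 12 = 5 \cdot 12 = 60$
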